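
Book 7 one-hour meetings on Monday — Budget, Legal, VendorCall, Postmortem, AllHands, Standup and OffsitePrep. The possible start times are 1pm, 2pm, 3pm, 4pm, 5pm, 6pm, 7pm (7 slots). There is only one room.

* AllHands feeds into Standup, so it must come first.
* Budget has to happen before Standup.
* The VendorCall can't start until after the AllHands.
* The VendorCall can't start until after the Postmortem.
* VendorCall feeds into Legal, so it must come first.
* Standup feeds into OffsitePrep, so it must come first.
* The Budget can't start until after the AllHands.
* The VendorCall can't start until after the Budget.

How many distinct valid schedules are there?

22

Splitting on Budget: it can be 2pm (10), 3pm (12). Listing each branch's schedules as (Legal, VendorCall, Postmortem, AllHands, Standup, OffsitePrep):
Budget=2pm: (5pm,4pm,3pm,1pm,6pm,7pm) (6pm,4pm,3pm,1pm,5pm,7pm) (6pm,5pm,3pm,1pm,4pm,7pm) (6pm,5pm,4pm,1pm,3pm,7pm) (7pm,4pm,3pm,1pm,5pm,6pm) (7pm,5pm,3pm,1pm,4pm,6pm) (7pm,5pm,4pm,1pm,3pm,6pm) (7pm,6pm,3pm,1pm,4pm,5pm) (7pm,6pm,4pm,1pm,3pm,5pm) (7pm,6pm,5pm,1pm,3pm,4pm) — 10.
Budget=3pm: (5pm,4pm,1pm,2pm,6pm,7pm) (5pm,4pm,2pm,1pm,6pm,7pm) (6pm,4pm,1pm,2pm,5pm,7pm) (6pm,4pm,2pm,1pm,5pm,7pm) (6pm,5pm,1pm,2pm,4pm,7pm) (6pm,5pm,2pm,1pm,4pm,7pm) (7pm,4pm,1pm,2pm,5pm,6pm) (7pm,4pm,2pm,1pm,5pm,6pm) (7pm,5pm,1pm,2pm,4pm,6pm) (7pm,5pm,2pm,1pm,4pm,6pm) (7pm,6pm,1pm,2pm,4pm,5pm) (7pm,6pm,2pm,1pm,4pm,5pm) — 12.
Summing: 10 + 12 = 22.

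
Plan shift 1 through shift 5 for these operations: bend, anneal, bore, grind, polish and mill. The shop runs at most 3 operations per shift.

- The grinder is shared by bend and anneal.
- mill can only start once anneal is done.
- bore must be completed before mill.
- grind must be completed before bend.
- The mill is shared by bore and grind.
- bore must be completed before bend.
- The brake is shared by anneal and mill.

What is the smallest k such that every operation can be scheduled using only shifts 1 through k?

3

The precedence chain requires at least 2 distinct shifts.
With at most 3 per shift and 6 operations, at least 2 shifts are needed.
Could 2 shifts be enough, i.e. nothing placed later than shift 2? No: bend must come after grind (at shift 1 or later) → {shift 2}; grind must come before bend (at shift 2 or earlier) → {shift 1}; mill must come after bore (at shift 1 or later) → {shift 2}; bore must come before mill (at shift 2 or earlier) → {shift 1}; grind can't share with bore (shift 1) → nothing is left.
So 2 shifts is not enough.
3 works (last occupied shift: shift 3): for example bend=shift 3, polish=shift 1, grind=shift 2, bore=shift 1, anneal=shift 1, mill=shift 2.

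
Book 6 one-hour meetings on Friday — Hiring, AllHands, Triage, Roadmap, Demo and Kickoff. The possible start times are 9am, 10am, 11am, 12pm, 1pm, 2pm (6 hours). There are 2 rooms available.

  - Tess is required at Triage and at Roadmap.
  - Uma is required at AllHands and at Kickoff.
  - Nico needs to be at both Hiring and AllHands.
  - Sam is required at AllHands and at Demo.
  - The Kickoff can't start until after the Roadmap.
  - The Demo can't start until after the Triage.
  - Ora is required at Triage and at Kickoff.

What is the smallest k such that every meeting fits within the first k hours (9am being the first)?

3

The precedence chain requires at least 2 distinct hours.
With at most 2 per hour and 6 meetings, at least 3 hours are needed.
3 works (last occupied hour: 11am): for example Demo=10am, Roadmap=10am, Triage=9am, AllHands=9am, Kickoff=11am, Hiring=11am.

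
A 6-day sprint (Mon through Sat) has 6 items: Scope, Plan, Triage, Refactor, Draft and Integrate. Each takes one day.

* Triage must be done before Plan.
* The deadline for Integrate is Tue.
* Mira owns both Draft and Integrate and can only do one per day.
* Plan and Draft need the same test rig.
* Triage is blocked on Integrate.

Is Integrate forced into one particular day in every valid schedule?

No

Integrate can be Mon (e.g. Integrate in Mon, Plan in Wed, Scope in Mon, Refactor in Mon, Draft in Tue, Triage in Tue) or Tue (e.g. Triage -> Wed, Draft -> Mon, Scope -> Mon, Refactor -> Mon, Integrate -> Tue, Plan -> Thu).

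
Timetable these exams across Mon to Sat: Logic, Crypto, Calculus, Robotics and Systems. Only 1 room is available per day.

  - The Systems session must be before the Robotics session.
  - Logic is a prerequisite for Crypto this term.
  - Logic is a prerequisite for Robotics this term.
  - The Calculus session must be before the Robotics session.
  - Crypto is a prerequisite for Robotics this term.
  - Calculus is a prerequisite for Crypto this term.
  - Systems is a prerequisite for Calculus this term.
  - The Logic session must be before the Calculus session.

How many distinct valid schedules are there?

Splitting on Logic: it can be Mon (5), Tue (5), Wed (2). Listing each branch's schedules as (Crypto, Calculus, Robotics, Systems):
Logic=Mon: (Thu,Wed,Fri,Tue) (Thu,Wed,Sat,Tue) (Fri,Wed,Sat,Tue) (Fri,Thu,Sat,Tue) (Fri,Thu,Sat,Wed) — 5.
Logic=Tue: (Thu,Wed,Fri,Mon) (Thu,Wed,Sat,Mon) (Fri,Wed,Sat,Mon) (Fri,Thu,Sat,Mon) (Fri,Thu,Sat,Wed) — 5.
Logic=Wed: (Fri,Thu,Sat,Mon) (Fri,Thu,Sat,Tue) — 2.
Summing: 5 + 5 + 2 = 12.

12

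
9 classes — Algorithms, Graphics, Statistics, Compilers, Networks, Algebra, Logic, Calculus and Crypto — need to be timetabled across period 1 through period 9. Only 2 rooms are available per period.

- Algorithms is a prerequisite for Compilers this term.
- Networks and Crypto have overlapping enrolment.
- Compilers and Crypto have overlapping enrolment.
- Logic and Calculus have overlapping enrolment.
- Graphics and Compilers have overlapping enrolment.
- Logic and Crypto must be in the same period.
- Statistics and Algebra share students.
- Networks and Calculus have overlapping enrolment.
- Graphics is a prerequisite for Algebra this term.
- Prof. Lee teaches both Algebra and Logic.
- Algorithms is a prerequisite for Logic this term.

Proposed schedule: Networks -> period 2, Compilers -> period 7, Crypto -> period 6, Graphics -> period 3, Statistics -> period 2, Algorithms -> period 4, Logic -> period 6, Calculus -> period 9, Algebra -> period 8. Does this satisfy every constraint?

Valid

Logic and Calculus have overlapping enrolment — holds.
Logic and Crypto must be in the same period — holds.
Only 2 rooms are available per period — holds.
Graphics is a prerequisite for Algebra this term — holds.
Graphics and Compilers have overlapping enrolment — holds.
Networks and Crypto have overlapping enrolment — holds.
Networks and Calculus have overlapping enrolment — holds.
Prof. Lee teaches both Algebra and Logic — holds.
Algorithms is a prerequisite for Compilers this term — holds.
Statistics and Algebra share students — holds.
Algorithms is a prerequisite for Logic this term — holds.
Compilers and Crypto have overlapping enrolment — holds.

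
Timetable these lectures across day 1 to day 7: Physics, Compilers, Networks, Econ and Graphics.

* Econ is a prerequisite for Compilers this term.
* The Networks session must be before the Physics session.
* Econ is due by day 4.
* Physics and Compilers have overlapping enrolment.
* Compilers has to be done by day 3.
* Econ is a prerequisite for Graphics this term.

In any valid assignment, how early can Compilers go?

Precedence pushes Compilers to at least day 2; Compilers's own window allows nothing later than day 3.
Compilers at day 2 is achievable: Networks=day 1, Compilers=day 2, Econ=day 1, Graphics=day 2, Physics=day 3.

day 2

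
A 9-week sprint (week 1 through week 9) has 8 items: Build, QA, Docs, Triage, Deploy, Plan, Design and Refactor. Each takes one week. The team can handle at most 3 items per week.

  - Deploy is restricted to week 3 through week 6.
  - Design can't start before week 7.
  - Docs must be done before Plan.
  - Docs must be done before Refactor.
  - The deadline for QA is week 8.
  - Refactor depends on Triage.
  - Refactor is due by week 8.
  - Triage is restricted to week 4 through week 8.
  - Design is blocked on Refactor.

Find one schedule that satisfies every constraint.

Deploy -> week 3; Docs -> week 1; QA -> week 1; Design -> week 7; Build -> week 1; Plan -> week 2; Refactor -> week 5; Triage -> week 4

Checking: Triage(week 4) before Refactor(week 5); Docs(week 1) before Refactor(week 5); Refactor(week 5) before Design(week 7); Docs(week 1) before Plan(week 2); Design=week 7 in [week 7,week 9]; Refactor=week 5 in [week 1,week 8]; QA=week 1 in [week 1,week 8]; Triage=week 4 in [week 4,week 8]; Deploy=week 3 in [week 3,week 6]; max 3 per week (cap 3).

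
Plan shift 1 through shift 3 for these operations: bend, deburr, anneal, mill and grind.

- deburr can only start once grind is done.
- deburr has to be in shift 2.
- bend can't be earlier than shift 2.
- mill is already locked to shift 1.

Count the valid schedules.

6

Splitting on bend: it can be shift 2 (3), shift 3 (3). Listing each branch's schedules as (deburr, anneal, mill, grind) by shift number:
bend=shift 2: (2,1,1,1) (2,2,1,1) (2,3,1,1) — 3.
bend=shift 3: (2,1,1,1) (2,2,1,1) (2,3,1,1) — 3.
Summing: 3 + 3 = 6.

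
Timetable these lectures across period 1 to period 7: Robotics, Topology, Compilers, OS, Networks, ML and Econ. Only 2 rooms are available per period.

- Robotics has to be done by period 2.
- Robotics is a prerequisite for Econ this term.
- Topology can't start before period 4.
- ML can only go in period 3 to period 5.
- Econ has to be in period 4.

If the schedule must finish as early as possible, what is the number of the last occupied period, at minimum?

The precedence chain requires at least 2 distinct periods.
With at most 2 per period and 7 lectures, at least 4 periods are needed.
Topology can't be placed before period 4, so the schedule must run through at least period 4.
4 works (last occupied period: period 4): for example Robotics -> period 1, OS -> period 2, Networks -> period 2, ML -> period 3, Topology -> period 4, Compilers -> period 1, Econ -> period 4.

4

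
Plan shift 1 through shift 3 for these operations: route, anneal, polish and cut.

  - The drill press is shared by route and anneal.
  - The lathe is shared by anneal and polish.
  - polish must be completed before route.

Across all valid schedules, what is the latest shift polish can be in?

Downstream work caps polish at shift 2.
polish at shift 2 is achievable: cut in shift 1, route in shift 3, polish in shift 2, anneal in shift 1.

shift 2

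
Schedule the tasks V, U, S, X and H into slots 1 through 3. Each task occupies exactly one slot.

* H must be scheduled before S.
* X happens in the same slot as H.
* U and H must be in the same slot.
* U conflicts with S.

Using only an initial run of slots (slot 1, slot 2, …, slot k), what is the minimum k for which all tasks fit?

The precedence chain requires at least 2 distinct slots.
2 works (last occupied slot: 2): for example V=1; S=2; X=1; U=1; H=1.

2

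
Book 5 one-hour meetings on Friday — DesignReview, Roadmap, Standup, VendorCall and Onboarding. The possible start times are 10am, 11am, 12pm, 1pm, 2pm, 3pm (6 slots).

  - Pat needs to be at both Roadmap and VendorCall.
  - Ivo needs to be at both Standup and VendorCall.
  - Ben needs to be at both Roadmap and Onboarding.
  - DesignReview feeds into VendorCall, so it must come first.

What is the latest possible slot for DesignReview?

2pm

Downstream work caps DesignReview at 2pm.
DesignReview at 2pm is achievable: DesignReview in 2pm, VendorCall in 3pm, Roadmap in 10am, Standup in 10am, Onboarding in 11am.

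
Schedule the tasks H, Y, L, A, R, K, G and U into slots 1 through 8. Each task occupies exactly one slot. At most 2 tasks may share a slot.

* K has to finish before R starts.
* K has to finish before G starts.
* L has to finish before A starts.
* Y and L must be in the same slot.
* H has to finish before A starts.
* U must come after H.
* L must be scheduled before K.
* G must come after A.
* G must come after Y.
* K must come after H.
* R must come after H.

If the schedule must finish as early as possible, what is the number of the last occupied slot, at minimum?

The precedence chain requires at least 3 distinct slots.
With at most 2 per slot and 8 tasks, at least 4 slots are needed.
Could 4 slots be enough, i.e. nothing placed later than 4? First, R must come after H (at 1 or later) → {2, 3, 4}; H must come before R (at 4 or earlier) → {1, 2, 3}; G must come after Y (at 1 or later) → {2, 3, 4}; Y must come before G (at 4 or earlier) → {1, 2, 3}; K must come after L (at 1 or later) → {2, 3, 4}; L must come before K (at 4 or earlier) → {1, 2, 3}; G must come after K (at 2 or later) → {3, 4}; K must come before G (at 4 or earlier) → {2, 3}; H must come before K (at 3 or earlier) → {1, 2}; R must come after K (at 2 or later) → {3, 4}; A must come after L (at 1 or later) → {2, 3, 4}; A must come before G (at 4 or earlier) → {2, 3}; U must come after H (at 1 or later) → {2, 3, 4}; L must come before K (at 3 or earlier) → {1, 2}; Y must be in the same slot as L (in {1, 2}) → {1, 2}. Y could then only be at {1, 2}; try each:
- suppose Y is at 1; L must be in the same slot as Y (in {1}) → {1}; H can't use 1, already full with Y and L (limit 2) → {2}; K must come after H (at 2 or later) → {3}; R must come after K (at 3 or later) → {4}; U must come after H (at 2 or later) → {3, 4}; A must come after H (at 2 or later) → {3}; G can't use 3, already full with A and K (limit 2) → {4}; U can't use 3, already full with A and K (limit 2) → {4}; that puts R, G and U all in 4 — more than 2 per slot.
- suppose Y is at 2; L must be in the same slot as Y (in {2}) → {2}; A can't use 2, already full with Y and L (limit 2) → {3}; K can't use 2, already full with Y and L (limit 2) → {3}; U can't use 2, already full with Y and L (limit 2) → {3, 4}; R can't use 3, already full with A and K (limit 2) → {4}; G can't use 3, already full with A and K (limit 2) → {4}; U can't use 3, already full with A and K (limit 2) → {4}; that puts R, G and U all in 4 — more than 2 per slot.
Every option fails, so 4 slots is not enough.
5 works (last occupied slot: 5): for example L in 2; R in 4; Y in 2; G in 4; K in 3; U in 5; H in 1; A in 3.

5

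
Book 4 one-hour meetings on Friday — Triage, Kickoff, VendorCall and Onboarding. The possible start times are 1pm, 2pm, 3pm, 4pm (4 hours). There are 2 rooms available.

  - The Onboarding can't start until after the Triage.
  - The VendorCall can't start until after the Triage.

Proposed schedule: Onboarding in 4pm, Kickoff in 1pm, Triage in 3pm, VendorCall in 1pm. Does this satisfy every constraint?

The Onboarding can't start until after the Triage — holds.
The VendorCall can't start until after the Triage — violated.
There are 2 rooms available — holds.

No. The VendorCall can't start until after the Triage is not satisfied.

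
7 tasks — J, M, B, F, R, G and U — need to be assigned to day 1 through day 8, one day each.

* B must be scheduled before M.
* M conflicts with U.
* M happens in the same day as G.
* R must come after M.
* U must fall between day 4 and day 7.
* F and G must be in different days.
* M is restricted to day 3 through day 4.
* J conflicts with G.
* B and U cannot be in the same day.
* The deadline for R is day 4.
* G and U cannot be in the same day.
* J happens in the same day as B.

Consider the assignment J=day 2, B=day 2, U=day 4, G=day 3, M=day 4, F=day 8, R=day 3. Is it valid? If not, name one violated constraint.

Invalid. R must come after M.

U must fall between day 4 and day 7 — holds.
F and G must be in different days — holds.
The deadline for R is day 4 — holds.
G and U cannot be in the same day — holds.
M is restricted to day 3 through day 4 — holds.
R must come after M — violated.
J happens in the same day as B — holds.
B and U cannot be in the same day — holds.
J conflicts with G — holds.
M happens in the same day as G — violated.
M conflicts with U — violated.
B must be scheduled before M — holds.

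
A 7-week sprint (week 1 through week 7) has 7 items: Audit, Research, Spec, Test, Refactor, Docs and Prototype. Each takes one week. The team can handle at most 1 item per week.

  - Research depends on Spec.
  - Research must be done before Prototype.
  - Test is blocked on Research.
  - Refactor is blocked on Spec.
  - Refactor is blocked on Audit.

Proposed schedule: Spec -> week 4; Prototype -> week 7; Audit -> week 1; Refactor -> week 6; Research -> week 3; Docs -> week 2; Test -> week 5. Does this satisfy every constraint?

The team can handle at most 1 item per week — holds.
Refactor is blocked on Audit — holds.
Research depends on Spec — violated.
Refactor is blocked on Spec — holds.
Test is blocked on Research — holds.
Research must be done before Prototype — holds.

No. Research depends on Spec is not satisfied.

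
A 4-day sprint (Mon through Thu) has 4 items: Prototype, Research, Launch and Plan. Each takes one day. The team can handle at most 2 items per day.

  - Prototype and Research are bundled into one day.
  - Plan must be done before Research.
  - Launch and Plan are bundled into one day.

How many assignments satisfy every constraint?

6

Splitting on Prototype: it can be Tue (1), Wed (2), Thu (3). Listing each branch's schedules as (Research, Launch, Plan):
Prototype=Tue: (Tue,Mon,Mon) — 1.
Prototype=Wed: (Wed,Mon,Mon) (Wed,Tue,Tue) — 2.
Prototype=Thu: (Thu,Mon,Mon) (Thu,Tue,Tue) (Thu,Wed,Wed) — 3.
Summing: 1 + 2 + 3 = 6.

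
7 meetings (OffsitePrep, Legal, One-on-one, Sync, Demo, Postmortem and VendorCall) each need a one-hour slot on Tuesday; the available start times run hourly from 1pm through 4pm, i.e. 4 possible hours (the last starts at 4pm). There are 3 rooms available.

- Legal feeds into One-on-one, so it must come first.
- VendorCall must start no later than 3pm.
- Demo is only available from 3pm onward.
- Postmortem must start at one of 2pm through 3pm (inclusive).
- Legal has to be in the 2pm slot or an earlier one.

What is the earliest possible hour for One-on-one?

Precedence pushes One-on-one to at least 2pm.
One-on-one at 2pm is achievable: Postmortem=2pm, Demo=3pm, VendorCall=1pm, Legal=1pm, One-on-one=2pm, Sync=2pm, OffsitePrep=1pm.

2pm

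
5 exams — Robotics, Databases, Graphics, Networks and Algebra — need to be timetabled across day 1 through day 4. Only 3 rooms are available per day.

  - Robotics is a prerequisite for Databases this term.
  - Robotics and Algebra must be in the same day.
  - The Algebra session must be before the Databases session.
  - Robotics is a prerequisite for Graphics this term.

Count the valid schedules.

Splitting on Robotics: it can be day 1 (36), day 2 (16), day 3 (4). Listing each branch's schedules as (Databases, Graphics, Networks, Algebra) by day number:
Robotics=day 1: (2,2,1,1) (2,2,2,1) (2,2,3,1) (2,2,4,1) (2,3,1,1) (2,3,2,1) (2,3,3,1) (2,3,4,1) (2,4,1,1) (2,4,2,1) (2,4,3,1) (2,4,4,1) (3,2,1,1) (3,2,2,1) (3,2,3,1) (3,2,4,1) (3,3,1,1) (3,3,2,1) (3,3,3,1) (3,3,4,1) (3,4,1,1) (3,4,2,1) (3,4,3,1) (3,4,4,1) (4,2,1,1) (4,2,2,1) (4,2,3,1) (4,2,4,1) (4,3,1,1) (4,3,2,1) (4,3,3,1) (4,3,4,1) (4,4,1,1) (4,4,2,1) (4,4,3,1) (4,4,4,1) — 36.
Robotics=day 2: (3,3,1,2) (3,3,2,2) (3,3,3,2) (3,3,4,2) (3,4,1,2) (3,4,2,2) (3,4,3,2) (3,4,4,2) (4,3,1,2) (4,3,2,2) (4,3,3,2) (4,3,4,2) (4,4,1,2) (4,4,2,2) (4,4,3,2) (4,4,4,2) — 16.
Robotics=day 3: (4,4,1,3) (4,4,2,3) (4,4,3,3) (4,4,4,3) — 4.
Summing: 36 + 16 + 4 = 56.

56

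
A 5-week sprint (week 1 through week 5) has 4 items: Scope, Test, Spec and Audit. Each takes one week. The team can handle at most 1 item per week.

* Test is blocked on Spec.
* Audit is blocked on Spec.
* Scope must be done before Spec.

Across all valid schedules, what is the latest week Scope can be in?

week 2

Downstream work caps Scope at week 3.
Scope at week 2 is achievable: Spec in week 3, Audit in week 5, Scope in week 2, Test in week 4.
Nothing later works — the capacity limit rule out every week after week 2.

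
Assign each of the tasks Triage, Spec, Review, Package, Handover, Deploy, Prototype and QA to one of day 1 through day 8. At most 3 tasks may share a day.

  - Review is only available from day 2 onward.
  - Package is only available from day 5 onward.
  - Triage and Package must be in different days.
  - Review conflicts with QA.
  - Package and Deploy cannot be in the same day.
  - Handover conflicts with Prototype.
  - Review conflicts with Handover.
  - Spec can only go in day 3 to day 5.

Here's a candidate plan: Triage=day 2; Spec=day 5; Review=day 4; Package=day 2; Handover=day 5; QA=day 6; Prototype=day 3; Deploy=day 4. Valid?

Spec can only go in day 3 to day 5 — holds.
Package and Deploy cannot be in the same day — holds.
Triage and Package must be in different days — violated.
Review conflicts with Handover — holds.
At most 3 tasks may share a day — holds.
Review is only available from day 2 onward — holds.
Package is only available from day 5 onward — violated.
Review conflicts with QA — holds.
Handover conflicts with Prototype — holds.

No. Triage and Package must be in different days is not satisfied.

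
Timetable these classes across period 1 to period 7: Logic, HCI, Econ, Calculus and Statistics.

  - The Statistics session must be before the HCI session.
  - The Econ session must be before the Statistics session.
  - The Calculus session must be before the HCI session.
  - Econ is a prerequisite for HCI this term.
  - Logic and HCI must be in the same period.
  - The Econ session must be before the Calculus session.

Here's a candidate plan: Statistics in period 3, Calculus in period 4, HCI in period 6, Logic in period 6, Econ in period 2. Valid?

The Calculus session must be before the HCI session — holds.
Econ is a prerequisite for HCI this term — holds.
The Econ session must be before the Statistics session — holds.
Logic and HCI must be in the same period — holds.
The Statistics session must be before the HCI session — holds.
The Econ session must be before the Calculus session — holds.

Valid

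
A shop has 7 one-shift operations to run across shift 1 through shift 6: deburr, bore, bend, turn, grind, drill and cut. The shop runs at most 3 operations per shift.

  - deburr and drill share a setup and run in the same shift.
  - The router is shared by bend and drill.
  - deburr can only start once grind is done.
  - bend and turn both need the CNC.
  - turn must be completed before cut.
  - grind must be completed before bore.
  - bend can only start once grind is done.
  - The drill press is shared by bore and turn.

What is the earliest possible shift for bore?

Precedence pushes bore to at least shift 2.
bore at shift 2 is achievable: bend -> shift 3; bore -> shift 2; drill -> shift 2; cut -> shift 3; grind -> shift 1; deburr -> shift 2; turn -> shift 1.

shift 2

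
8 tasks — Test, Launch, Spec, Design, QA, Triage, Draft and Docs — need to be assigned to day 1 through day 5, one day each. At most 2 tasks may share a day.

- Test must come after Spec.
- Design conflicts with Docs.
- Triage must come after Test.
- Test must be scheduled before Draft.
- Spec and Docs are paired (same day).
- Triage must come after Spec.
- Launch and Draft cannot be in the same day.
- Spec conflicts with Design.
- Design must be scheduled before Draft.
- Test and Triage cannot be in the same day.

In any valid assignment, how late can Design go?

Downstream work caps Design at day 4.
Design at day 4 is achievable: Draft=day 5, Triage=day 3, Design=day 4, Test=day 2, Launch=day 2, Docs=day 1, QA=day 3, Spec=day 1.

day 4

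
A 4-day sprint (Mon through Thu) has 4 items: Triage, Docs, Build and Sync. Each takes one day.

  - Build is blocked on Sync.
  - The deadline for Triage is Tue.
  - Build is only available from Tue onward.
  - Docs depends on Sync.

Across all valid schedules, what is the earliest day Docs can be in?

Precedence pushes Docs to at least Tue.
Docs at Tue is achievable: Triage in Mon, Sync in Mon, Docs in Tue, Build in Tue.

Tue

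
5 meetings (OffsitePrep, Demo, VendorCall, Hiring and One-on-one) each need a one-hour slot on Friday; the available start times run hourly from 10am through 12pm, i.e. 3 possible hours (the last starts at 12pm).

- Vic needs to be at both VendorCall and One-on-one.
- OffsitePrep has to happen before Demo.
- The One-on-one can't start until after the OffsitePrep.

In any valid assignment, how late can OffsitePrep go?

11am

Downstream work caps OffsitePrep at 11am.
OffsitePrep at 11am is achievable: VendorCall in 10am, One-on-one in 12pm, Demo in 12pm, OffsitePrep in 11am, Hiring in 10am.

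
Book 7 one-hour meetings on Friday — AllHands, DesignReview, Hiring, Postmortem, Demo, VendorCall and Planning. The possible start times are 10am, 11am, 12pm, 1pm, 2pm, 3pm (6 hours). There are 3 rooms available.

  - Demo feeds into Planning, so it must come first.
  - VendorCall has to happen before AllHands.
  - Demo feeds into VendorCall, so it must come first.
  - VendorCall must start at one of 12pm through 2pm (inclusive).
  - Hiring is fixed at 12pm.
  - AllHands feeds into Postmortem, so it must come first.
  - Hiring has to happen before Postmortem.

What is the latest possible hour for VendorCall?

VendorCall is available from 12pm; VendorCall's own window allows nothing later than 2pm; downstream work caps VendorCall at 1pm.
VendorCall at 1pm is achievable: Demo -> 10am; Hiring -> 12pm; Planning -> 11am; VendorCall -> 1pm; DesignReview -> 10am; Postmortem -> 3pm; AllHands -> 2pm.

1pm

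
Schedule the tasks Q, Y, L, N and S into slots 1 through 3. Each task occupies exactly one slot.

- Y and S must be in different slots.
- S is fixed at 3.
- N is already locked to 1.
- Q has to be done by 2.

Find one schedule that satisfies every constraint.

Q -> 1; N -> 1; Y -> 1; L -> 1; S -> 3

Checking: Y(1) != S(3); S=3 in [3,3]; N=1 in [1,1]; Q=1 in [1,2].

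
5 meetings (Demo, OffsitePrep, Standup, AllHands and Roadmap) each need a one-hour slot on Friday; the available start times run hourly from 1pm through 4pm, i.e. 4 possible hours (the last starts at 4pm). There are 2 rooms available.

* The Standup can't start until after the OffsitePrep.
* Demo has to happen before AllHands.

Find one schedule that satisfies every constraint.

OffsitePrep in 1pm; Roadmap in 3pm; Standup in 2pm; Demo in 1pm; AllHands in 2pm

Checking: OffsitePrep(1pm) before Standup(2pm); Demo(1pm) before AllHands(2pm); max 2 per hour (cap 2).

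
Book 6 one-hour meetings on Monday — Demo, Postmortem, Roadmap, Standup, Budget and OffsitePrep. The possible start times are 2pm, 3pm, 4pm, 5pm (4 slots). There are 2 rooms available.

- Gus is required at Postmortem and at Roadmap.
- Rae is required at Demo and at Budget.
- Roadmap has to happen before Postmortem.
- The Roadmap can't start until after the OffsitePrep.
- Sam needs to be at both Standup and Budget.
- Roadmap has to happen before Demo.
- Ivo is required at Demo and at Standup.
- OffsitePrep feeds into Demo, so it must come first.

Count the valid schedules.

36

Splitting on Demo: it can be 4pm (12), 5pm (24). Listing each branch's schedules as (Postmortem, Roadmap, Standup, Budget, OffsitePrep):
Demo=4pm: (4pm,3pm,2pm,3pm,2pm) (4pm,3pm,2pm,5pm,2pm) (4pm,3pm,3pm,2pm,2pm) (4pm,3pm,3pm,5pm,2pm) (4pm,3pm,5pm,2pm,2pm) (4pm,3pm,5pm,3pm,2pm) (5pm,3pm,2pm,3pm,2pm) (5pm,3pm,2pm,5pm,2pm) (5pm,3pm,3pm,2pm,2pm) (5pm,3pm,3pm,5pm,2pm) (5pm,3pm,5pm,2pm,2pm) (5pm,3pm,5pm,3pm,2pm) — 12.
Demo=5pm: (4pm,3pm,2pm,3pm,2pm) (4pm,3pm,2pm,4pm,2pm) (4pm,3pm,3pm,2pm,2pm) (4pm,3pm,3pm,4pm,2pm) (4pm,3pm,4pm,2pm,2pm) (4pm,3pm,4pm,3pm,2pm) (5pm,3pm,2pm,3pm,2pm) (5pm,3pm,2pm,4pm,2pm) (5pm,3pm,3pm,2pm,2pm) (5pm,3pm,3pm,4pm,2pm) (5pm,3pm,4pm,2pm,2pm) (5pm,3pm,4pm,3pm,2pm) (5pm,4pm,2pm,3pm,2pm) (5pm,4pm,2pm,3pm,3pm) (5pm,4pm,2pm,4pm,2pm) (5pm,4pm,2pm,4pm,3pm) (5pm,4pm,3pm,2pm,2pm) (5pm,4pm,3pm,2pm,3pm) (5pm,4pm,3pm,4pm,2pm) (5pm,4pm,3pm,4pm,3pm) (5pm,4pm,4pm,2pm,2pm) (5pm,4pm,4pm,2pm,3pm) (5pm,4pm,4pm,3pm,2pm) (5pm,4pm,4pm,3pm,3pm) — 24.
Summing: 12 + 24 = 36.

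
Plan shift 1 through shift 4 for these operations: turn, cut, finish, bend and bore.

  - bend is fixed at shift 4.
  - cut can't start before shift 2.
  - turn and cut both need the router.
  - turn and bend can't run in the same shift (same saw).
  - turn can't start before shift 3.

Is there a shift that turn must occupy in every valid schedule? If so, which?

turn's window is shift 3–shift 4.
bend is fixed at shift 4, and turn can't share a shift with bend.
So turn must be shift 3.

shift 3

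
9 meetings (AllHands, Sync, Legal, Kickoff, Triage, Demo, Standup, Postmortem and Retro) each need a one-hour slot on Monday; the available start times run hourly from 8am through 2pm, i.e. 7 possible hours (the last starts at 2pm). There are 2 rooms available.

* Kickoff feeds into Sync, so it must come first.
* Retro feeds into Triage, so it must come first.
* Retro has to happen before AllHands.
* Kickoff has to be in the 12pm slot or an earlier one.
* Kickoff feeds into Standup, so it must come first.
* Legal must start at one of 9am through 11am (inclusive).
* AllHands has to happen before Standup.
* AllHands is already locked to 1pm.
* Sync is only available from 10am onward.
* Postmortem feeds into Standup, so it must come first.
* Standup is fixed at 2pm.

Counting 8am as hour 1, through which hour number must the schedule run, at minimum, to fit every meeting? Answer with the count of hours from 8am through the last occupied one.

The precedence chain requires at least 3 distinct hours.
With at most 2 per hour and 9 meetings, at least 5 hours are needed.
Standup can't be placed before 2pm — that is hour 7 counting from 8am — so the schedule must run through at least 7 hours.
7 works (last occupied hour: 2pm): for example Retro -> 8am; Kickoff -> 8am; Triage -> 9am; Postmortem -> 10am; AllHands -> 1pm; Legal -> 9am; Sync -> 10am; Standup -> 2pm; Demo -> 11am.

7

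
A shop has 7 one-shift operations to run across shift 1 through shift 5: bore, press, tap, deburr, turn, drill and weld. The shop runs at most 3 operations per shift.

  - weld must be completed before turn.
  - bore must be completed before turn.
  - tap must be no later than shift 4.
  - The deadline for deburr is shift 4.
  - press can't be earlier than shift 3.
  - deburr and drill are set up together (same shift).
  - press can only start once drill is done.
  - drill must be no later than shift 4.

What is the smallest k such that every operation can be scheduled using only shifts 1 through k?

The precedence chain requires at least 2 distinct shifts.
With at most 3 per shift and 7 operations, at least 3 shifts are needed.
press can't be placed before shift 3, so the schedule must run through at least shift 3.
3 works (last occupied shift: shift 3): for example press in shift 3; drill in shift 2; turn in shift 2; bore in shift 1; tap in shift 1; deburr in shift 2; weld in shift 1.

3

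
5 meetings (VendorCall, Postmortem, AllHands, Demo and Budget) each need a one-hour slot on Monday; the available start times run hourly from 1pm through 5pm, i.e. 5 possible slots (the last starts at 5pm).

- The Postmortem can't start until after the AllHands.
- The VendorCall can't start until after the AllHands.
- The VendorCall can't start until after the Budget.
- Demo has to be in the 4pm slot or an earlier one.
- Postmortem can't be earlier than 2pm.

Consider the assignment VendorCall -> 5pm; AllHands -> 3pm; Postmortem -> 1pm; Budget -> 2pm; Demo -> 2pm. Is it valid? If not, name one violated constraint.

No — it violates: Postmortem can't be earlier than 2pm

The Postmortem can't start until after the AllHands — violated.
The VendorCall can't start until after the AllHands — holds.
Postmortem can't be earlier than 2pm — violated.
Demo has to be in the 4pm slot or an earlier one — holds.
The VendorCall can't start until after the Budget — holds.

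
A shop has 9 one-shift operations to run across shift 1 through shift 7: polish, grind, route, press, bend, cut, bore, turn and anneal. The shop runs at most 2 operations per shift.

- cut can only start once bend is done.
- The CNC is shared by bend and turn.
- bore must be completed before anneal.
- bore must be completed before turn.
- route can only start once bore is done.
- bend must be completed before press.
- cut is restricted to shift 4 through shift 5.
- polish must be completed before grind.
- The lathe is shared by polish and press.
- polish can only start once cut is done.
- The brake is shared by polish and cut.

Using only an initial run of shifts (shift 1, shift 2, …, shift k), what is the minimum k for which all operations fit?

6

The precedence chain requires at least 4 distinct shifts.
With at most 2 per shift and 9 operations, at least 5 shifts are needed.
Propagating the time windows through the other constraints, grind can't land before shift 6, so the schedule must run through at least shift 6.
6 works (last occupied shift: shift 6): for example press=shift 2, bore=shift 1, anneal=shift 3, route=shift 2, bend=shift 1, grind=shift 6, turn=shift 3, cut=shift 4, polish=shift 5.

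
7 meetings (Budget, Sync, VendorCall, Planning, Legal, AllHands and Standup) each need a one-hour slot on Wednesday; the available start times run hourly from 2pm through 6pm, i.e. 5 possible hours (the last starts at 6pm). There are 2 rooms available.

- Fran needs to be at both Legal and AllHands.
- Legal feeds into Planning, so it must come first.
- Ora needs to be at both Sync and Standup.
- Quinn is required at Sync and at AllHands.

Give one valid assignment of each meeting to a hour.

VendorCall in 4pm, Standup in 5pm, Legal in 2pm, AllHands in 4pm, Sync in 3pm, Planning in 3pm, Budget in 2pm

Checking: Legal(2pm) before Planning(3pm); Legal(2pm) != AllHands(4pm); Sync(3pm) != AllHands(4pm); Sync(3pm) != Standup(5pm); max 2 per hour (cap 2).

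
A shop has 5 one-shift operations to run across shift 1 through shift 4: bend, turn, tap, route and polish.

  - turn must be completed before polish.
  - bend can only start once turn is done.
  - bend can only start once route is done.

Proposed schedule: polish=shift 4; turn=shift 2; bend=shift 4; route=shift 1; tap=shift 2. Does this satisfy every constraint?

turn must be completed before polish — holds.
bend can only start once turn is done — holds.
bend can only start once route is done — holds.

Yes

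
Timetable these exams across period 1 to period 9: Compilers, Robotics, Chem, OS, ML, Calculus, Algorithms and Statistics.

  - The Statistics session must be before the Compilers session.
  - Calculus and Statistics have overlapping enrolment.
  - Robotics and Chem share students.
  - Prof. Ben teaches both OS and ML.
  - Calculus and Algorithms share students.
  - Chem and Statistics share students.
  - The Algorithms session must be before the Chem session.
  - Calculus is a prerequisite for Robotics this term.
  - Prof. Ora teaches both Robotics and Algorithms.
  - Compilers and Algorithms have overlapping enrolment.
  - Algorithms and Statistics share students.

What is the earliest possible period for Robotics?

period 2

Precedence pushes Robotics to at least period 2.
Robotics at period 2 is achievable: ML -> period 2; Robotics -> period 2; Algorithms -> period 4; OS -> period 1; Statistics -> period 2; Chem -> period 5; Calculus -> period 1; Compilers -> period 3.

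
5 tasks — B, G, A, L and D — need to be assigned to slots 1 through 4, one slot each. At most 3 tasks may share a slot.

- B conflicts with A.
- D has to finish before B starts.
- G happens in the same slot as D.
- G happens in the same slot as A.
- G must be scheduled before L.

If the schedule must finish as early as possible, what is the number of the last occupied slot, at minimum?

slot 2

The precedence chain requires at least 2 distinct slots.
With at most 3 per slot and 5 tasks, at least 2 slots are needed.
2 works (last occupied slot: 2): for example L -> 2; A -> 1; G -> 1; B -> 2; D -> 1.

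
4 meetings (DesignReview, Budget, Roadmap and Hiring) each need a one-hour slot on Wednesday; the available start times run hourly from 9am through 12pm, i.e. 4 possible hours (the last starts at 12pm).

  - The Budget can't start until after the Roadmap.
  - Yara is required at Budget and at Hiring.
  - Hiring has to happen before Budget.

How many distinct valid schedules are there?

Splitting on DesignReview: it can be 9am (14), 10am (14), 11am (14), 12pm (14). Listing each branch's schedules as (Budget, Roadmap, Hiring):
DesignReview=9am: (10am,9am,9am) (11am,9am,9am) (11am,9am,10am) (11am,10am,9am) (11am,10am,10am) (12pm,9am,9am) (12pm,9am,10am) (12pm,9am,11am) (12pm,10am,9am) (12pm,10am,10am) (12pm,10am,11am) (12pm,11am,9am) (12pm,11am,10am) (12pm,11am,11am) — 14.
DesignReview=10am: (10am,9am,9am) (11am,9am,9am) (11am,9am,10am) (11am,10am,9am) (11am,10am,10am) (12pm,9am,9am) (12pm,9am,10am) (12pm,9am,11am) (12pm,10am,9am) (12pm,10am,10am) (12pm,10am,11am) (12pm,11am,9am) (12pm,11am,10am) (12pm,11am,11am) — 14.
DesignReview=11am: (10am,9am,9am) (11am,9am,9am) (11am,9am,10am) (11am,10am,9am) (11am,10am,10am) (12pm,9am,9am) (12pm,9am,10am) (12pm,9am,11am) (12pm,10am,9am) (12pm,10am,10am) (12pm,10am,11am) (12pm,11am,9am) (12pm,11am,10am) (12pm,11am,11am) — 14.
DesignReview=12pm: (10am,9am,9am) (11am,9am,9am) (11am,9am,10am) (11am,10am,9am) (11am,10am,10am) (12pm,9am,9am) (12pm,9am,10am) (12pm,9am,11am) (12pm,10am,9am) (12pm,10am,10am) (12pm,10am,11am) (12pm,11am,9am) (12pm,11am,10am) (12pm,11am,11am) — 14.
Summing: 14 + 14 + 14 + 14 = 56.

56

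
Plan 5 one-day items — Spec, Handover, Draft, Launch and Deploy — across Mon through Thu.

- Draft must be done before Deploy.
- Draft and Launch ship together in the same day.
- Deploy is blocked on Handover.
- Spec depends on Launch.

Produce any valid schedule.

Spec in Tue; Deploy in Tue; Launch in Mon; Draft in Mon; Handover in Mon

Checking: Draft(Mon) before Deploy(Tue); Handover(Mon) before Deploy(Tue); Launch(Mon) before Spec(Tue); Draft = Launch = Mon.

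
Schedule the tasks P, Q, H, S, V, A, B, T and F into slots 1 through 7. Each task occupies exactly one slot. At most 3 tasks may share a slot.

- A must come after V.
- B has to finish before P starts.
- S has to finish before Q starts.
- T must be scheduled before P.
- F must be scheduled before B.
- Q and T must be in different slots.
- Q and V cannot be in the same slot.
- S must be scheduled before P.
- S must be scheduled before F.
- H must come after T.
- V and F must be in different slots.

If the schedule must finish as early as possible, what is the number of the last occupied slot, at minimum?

slot 4

The precedence chain requires at least 4 distinct slots.
With at most 3 per slot and 9 tasks, at least 3 slots are needed.
4 works (last occupied slot: 4): for example S -> 1, H -> 2, Q -> 2, B -> 3, A -> 3, F -> 2, P -> 4, V -> 1, T -> 1.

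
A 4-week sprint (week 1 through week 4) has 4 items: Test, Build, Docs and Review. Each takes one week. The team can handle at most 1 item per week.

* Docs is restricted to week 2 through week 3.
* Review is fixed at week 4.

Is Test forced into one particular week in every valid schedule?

No

Test can be week 1 (e.g. Test -> week 1; Build -> week 3; Docs -> week 2; Review -> week 4) or week 2 (e.g. Build in week 1, Review in week 4, Test in week 2, Docs in week 3).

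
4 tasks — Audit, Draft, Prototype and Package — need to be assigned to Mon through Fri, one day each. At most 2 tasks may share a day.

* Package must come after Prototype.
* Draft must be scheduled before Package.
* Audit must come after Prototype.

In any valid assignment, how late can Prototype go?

Thu

Downstream work caps Prototype at Thu.
Prototype at Thu is achievable: Package -> Fri, Audit -> Fri, Prototype -> Thu, Draft -> Mon.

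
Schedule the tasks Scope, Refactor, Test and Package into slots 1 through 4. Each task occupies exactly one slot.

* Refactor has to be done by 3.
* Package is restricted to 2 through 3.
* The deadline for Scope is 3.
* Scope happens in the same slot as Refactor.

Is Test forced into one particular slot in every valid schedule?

Test can be 1 (e.g. Refactor -> 1; Scope -> 1; Test -> 1; Package -> 2) or 2 (e.g. Scope=1; Refactor=1; Package=2; Test=2).

No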